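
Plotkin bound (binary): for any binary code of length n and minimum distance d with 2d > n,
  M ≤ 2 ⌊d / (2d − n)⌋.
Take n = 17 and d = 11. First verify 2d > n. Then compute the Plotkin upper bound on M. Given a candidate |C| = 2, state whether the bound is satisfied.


Plotkin bound M ≤ 4; given |C| = 2 ≤ bound (satisfied).

Check applicability: 2d = 22, n = 17.
2d − n = 5 > 0, so Plotkin applies.
Compute d/(2d−n) = 11/5 ≈ 2.2000.
⌊d/(2d−n)⌋ = 2.
Plotkin bound: M ≤ 2·2 = 4.
Given |C| = 2, check: satisfied.
This |C| is below the Plotkin bound.


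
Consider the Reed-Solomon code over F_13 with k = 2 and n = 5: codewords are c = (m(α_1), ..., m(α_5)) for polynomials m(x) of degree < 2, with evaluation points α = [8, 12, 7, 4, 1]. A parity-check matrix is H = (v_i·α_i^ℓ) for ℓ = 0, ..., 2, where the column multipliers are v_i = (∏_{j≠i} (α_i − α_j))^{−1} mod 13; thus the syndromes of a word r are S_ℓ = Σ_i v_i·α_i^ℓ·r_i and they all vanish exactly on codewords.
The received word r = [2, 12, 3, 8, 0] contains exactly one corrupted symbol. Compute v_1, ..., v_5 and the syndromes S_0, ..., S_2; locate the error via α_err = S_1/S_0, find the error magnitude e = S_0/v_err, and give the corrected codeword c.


S = (1, 8, 12), error at position 1, error magnitude e = 5, c = [10, 12, 3, 8, 0].

Step 1: column multipliers v_i = (∏_{j≠i}(α_i − α_j))^{−1} mod 13.
  i = 1 (α = 8): (8−12)(8−7)(8−4)(8−1) = (−4)·1·4·7 = −112 ≡ 5, so v_1 = 5^{−1} = 8 (mod 13).
  i = 2 (α = 12): (12−8)(12−7)(12−4)(12−1) = 4·5·8·11 = 1760 ≡ 5, so v_2 = 5^{−1} = 8 (mod 13).
  i = 3 (α = 7): (7−8)(7−12)(7−4)(7−1) = (−1)·(−5)·3·6 = 90 ≡ 12, so v_3 = 12^{−1} = 12 (mod 13).
  i = 4 (α = 4): (4−8)(4−12)(4−7)(4−1) = (−4)·(−8)·(−3)·3 = −288 ≡ 11, so v_4 = 11^{−1} = 6 (mod 13).
  i = 5 (α = 1): (1−8)(1−12)(1−7)(1−4) = (−7)·(−11)·(−6)·(−3) = 1386 ≡ 8, so v_5 = 8^{−1} = 5 (mod 13).
  v = [8, 8, 12, 6, 5].
Step 2: syndromes of r = [2, 12, 3, 8, 0] (all sums mod 13).
  S_0 = Σ v_i r_i = 8·2 + 8·12 + 12·3 + 6·8 + 5·0 = 196 ≡ 1.
  S_1 = Σ v_i α_i r_i = 8·8·2 + 8·12·12 + 12·7·3 + 6·4·8 + 5·1·0 = 1724 ≡ 8.
  α_i^2 mod 13 = [12, 1, 10, 3, 1].
  S_2 = Σ v_i α_i^2 r_i = 8·12·2 + 8·1·12 + 12·10·3 + 6·3·8 + 5·1·0 = 792 ≡ 12.
  S = (1, 8, 12) ≠ 0, so r is not a codeword (an error is present).
Step 3: locate the error. For a single error e at position i, S_ℓ = v_i·e·α_i^ℓ, so α_err = S_1/S_0.
  S_0^{−1} = 1^{−1} = 1 (mod 13), so α_err = 8·1 = 8 ≡ 8 = α_1. Error position i = 1.
  Consistency check: S_2/S_1 = 12·5 = 60 ≡ 8 = α_err ✓ (single-error assumption holds).
Step 4: error magnitude e = S_0/v_1 = S_0·∏_{j≠1}(α_1 − α_j) = 1·5 = 5 ≡ 5 (mod 13).
Step 5: correct position 1: c_1 = r_1 − e = 2 − 5 ≡ 10 (mod 13). Hence c = [10, 12, 3, 8, 0].
  Check: interpolating c through the α_i gives m(x) = 6 + 7·x (degree < 2) with m(α_i) = c_i for every i, so c is indeed a codeword.


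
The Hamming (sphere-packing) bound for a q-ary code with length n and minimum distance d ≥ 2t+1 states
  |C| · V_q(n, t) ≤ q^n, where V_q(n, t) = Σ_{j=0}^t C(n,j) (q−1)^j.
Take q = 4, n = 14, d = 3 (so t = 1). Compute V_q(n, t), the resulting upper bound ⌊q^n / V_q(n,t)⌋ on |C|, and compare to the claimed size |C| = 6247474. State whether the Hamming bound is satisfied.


V_q(n, t) = 43, q^n = 268435456, Hamming bound = 6242685, |C| = 6247474 > bound (violated).

Step 1: Compute V_q(n, t) = Σ_{j=0}^1 C(n, j) (q−1)^j.
  j = 0: C(14,0)·(3)^0 = 1·1 = 1.
  j = 1: C(14,1)·(3)^1 = 14·3 = 42.
  V_q(n, t) = 1 + 42 = 43.
Step 2: q^n = 4^14 = 268435456.
Step 3: Hamming bound ⌊q^n / V_q(n,t)⌋ = ⌊268435456/43⌋ = 6242685.
Step 4: Compare |C| = 6247474 to 6242685: violated.
The claimed |C| lies above the Hamming bound, so no 4-ary code of length 14 with d ≥ 3 can have 6247474 codewords.


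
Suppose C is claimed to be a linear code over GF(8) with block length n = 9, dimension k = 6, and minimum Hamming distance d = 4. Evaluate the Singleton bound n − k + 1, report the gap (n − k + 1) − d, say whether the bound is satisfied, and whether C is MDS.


Singleton RHS = n − k + 1 = 4, slack = 0, bound satisfied, MDS.

Singleton bound: d ≤ n − k + 1.
Here n = 9, k = 6, so n − k + 1 = 4.
Given d = 4, check d ≤ 4: YES.
Slack = (n − k + 1) − d = 0.
The code is MDS (slack = 0).
Description: the claimed parameters are [9, 6, 4]_8; such a code would be MDS (meets Singleton bound).


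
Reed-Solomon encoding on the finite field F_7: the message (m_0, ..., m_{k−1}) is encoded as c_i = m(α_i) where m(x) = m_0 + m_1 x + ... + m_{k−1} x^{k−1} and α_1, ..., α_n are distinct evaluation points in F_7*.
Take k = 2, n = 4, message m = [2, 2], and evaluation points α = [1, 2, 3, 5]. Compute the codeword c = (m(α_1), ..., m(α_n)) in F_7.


c = [4, 6, 1, 5]

Message polynomial: m(x) = 2 + 2·x (mod 7).
For each evaluation point α_i, compute m(α_i) mod 7:
  α_1 = 1: Horner steps 2 → 4, so m(1) = 4.
  α_2 = 2: Horner steps 2 → 6, so m(2) = 6.
  α_3 = 3: Horner steps 2 → 1, so m(3) = 1.
  α_4 = 5: Horner steps 2 → 5, so m(5) = 5.
Codeword c = [4, 6, 1, 5] ∈ F_7^4.


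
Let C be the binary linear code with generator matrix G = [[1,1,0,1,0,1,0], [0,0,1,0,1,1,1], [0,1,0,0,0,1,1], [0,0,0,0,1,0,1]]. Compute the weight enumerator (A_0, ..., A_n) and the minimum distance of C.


Weight distribution: A_0 = 1, A_2 = 2, A_3 = 6, A_4 = 3, A_5 = 2, A_6 = 2. Minimum distance d = 2.

Enumerate all 2^4 = 16 messages m ∈ F_2^4.
For each, compute codeword c = mG in F_2^7, then tally its weight.
  m = 0000 → c = 0000000, weight = 0.
  m = 1000 → c = 1101010, weight = 4.
  m = 0100 → c = 0010111, weight = 4.
  m = 1100 → c = 1111101, weight = 6.
  m = 0010 → c = 0100011, weight = 3.
  m = 1010 → c = 1001001, weight = 3.
  m = 0110 → c = 0110100, weight = 3.
  m = 1110 → c = 1011110, weight = 5.
  m = 0001 → c = 0000101, weight = 2.
  m = 1001 → c = 1101111, weight = 6.
  m = 0101 → c = 0010010, weight = 2.
  m = 1101 → c = 1111000, weight = 4.
  m = 0011 → c = 0100110, weight = 3.
  m = 1011 → c = 1001100, weight = 3.
  m = 0111 → c = 0110001, weight = 3.
  m = 1111 → c = 1011011, weight = 5.
Tally weights:
  weight 0: 1 codewords.
  weight 2: 2 codewords.
  weight 3: 6 codewords.
  weight 4: 3 codewords.
  weight 5: 2 codewords.
  weight 6: 2 codewords.
Minimum distance d = smallest w > 0 with A_w > 0 = 2.
Sanity: Σ A_w = 16 = 2^4 = 16 ✓.


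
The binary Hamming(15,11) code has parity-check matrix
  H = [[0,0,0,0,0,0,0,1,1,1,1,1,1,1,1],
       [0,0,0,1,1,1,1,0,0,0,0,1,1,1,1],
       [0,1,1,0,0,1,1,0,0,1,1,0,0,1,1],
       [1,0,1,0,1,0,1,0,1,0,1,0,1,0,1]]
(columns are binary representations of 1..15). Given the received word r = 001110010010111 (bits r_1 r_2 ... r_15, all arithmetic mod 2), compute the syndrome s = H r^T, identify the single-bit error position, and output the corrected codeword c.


s = (1, 1, 0, 1)^T, error position = 13, corrected codeword c = 001110010010011

Compute s = H r^T mod 2 one row at a time:
  s_1 = 1 + 0 + 0 + 1 + 0 + 1 + 1 + 1 = 5 ≡ 1 (mod 2).
  s_2 = 1 + 1 + 0 + 0 + 0 + 1 + 1 + 1 = 5 ≡ 1 (mod 2).
  s_3 = 0 + 1 + 0 + 0 + 0 + 1 + 1 + 1 = 4 ≡ 0 (mod 2).
  s_4 = 0 + 1 + 1 + 0 + 0 + 1 + 1 + 1 = 5 ≡ 1 (mod 2).
s = (1, 1, 0, 1)^T — this equals column 13 of H (binary 1101), so error is at position 13.
Correct: flip bit 13 of r = 001110010010111 to get c = 001110010010011.


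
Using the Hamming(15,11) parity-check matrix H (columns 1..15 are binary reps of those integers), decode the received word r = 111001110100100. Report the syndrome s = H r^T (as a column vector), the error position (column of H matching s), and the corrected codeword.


s = (1, 1, 1, 0)^T, error position = 14, corrected codeword c = 111001110100110

Compute s = H r^T mod 2 one row at a time:
  s_1 = 1 + 0 + 1 + 0 + 0 + 1 + 0 + 0 = 3 ≡ 1 (mod 2).
  s_2 = 0 + 0 + 1 + 1 + 0 + 1 + 0 + 0 = 3 ≡ 1 (mod 2).
  s_3 = 1 + 1 + 1 + 1 + 1 + 0 + 0 + 0 = 5 ≡ 1 (mod 2).
  s_4 = 1 + 1 + 0 + 1 + 0 + 0 + 1 + 0 = 4 ≡ 0 (mod 2).
s = (1, 1, 1, 0)^T — this equals column 14 of H (binary 1110), so error is at position 14.
Correct: flip bit 14 of r = 111001110100100 to get c = 111001110100110.


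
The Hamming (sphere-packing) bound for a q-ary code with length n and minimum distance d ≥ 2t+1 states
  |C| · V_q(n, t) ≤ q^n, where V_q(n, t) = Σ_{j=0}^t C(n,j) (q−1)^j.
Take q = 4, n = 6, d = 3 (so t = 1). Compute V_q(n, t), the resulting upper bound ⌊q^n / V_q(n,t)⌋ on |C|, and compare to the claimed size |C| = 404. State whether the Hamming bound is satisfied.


V_q(n, t) = 19, q^n = 4096, Hamming bound = 215, |C| = 404 > bound (violated).

Step 1: Compute V_q(n, t) = Σ_{j=0}^1 C(n, j) (q−1)^j.
  j = 0: C(6,0)·(3)^0 = 1·1 = 1.
  j = 1: C(6,1)·(3)^1 = 6·3 = 18.
  V_q(n, t) = 1 + 18 = 19.
Step 2: q^n = 4^6 = 4096.
Step 3: Hamming bound ⌊q^n / V_q(n,t)⌋ = ⌊4096/19⌋ = 215.
Step 4: Compare |C| = 404 to 215: violated.
The claimed |C| lies above the Hamming bound, so no 4-ary code of length 6 with d ≥ 3 can have 404 codewords.


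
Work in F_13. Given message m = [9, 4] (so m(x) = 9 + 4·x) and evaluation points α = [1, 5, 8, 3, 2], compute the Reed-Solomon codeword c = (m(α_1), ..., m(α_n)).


c = [0, 3, 2, 8, 4]

Message polynomial: m(x) = 9 + 4·x (mod 13).
For each evaluation point α_i, compute m(α_i) mod 13:
  α_1 = 1: Horner steps 4 → 0, so m(1) = 0.
  α_2 = 5: Horner steps 4 → 3, so m(5) = 3.
  α_3 = 8: Horner steps 4 → 2, so m(8) = 2.
  α_4 = 3: Horner steps 4 → 8, so m(3) = 8.
  α_5 = 2: Horner steps 4 → 4, so m(2) = 4.
Codeword c = [0, 3, 2, 8, 4] ∈ F_13^5.


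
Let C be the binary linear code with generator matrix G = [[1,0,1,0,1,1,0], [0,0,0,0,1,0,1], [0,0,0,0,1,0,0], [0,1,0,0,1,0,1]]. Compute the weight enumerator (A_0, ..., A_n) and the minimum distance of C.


Weight distribution: A_0 = 1, A_1 = 3, A_2 = 3, A_3 = 2, A_4 = 3, A_5 = 3, A_6 = 1. Minimum distance d = 1.

Enumerate all 2^4 = 16 messages m ∈ F_2^4.
For each, compute codeword c = mG in F_2^7, then tally its weight.
  m = 0000 → c = 0000000, weight = 0.
  m = 1000 → c = 1010110, weight = 4.
  m = 0100 → c = 0000101, weight = 2.
  m = 1100 → c = 1010011, weight = 4.
  m = 0010 → c = 0000100, weight = 1.
  m = 1010 → c = 1010010, weight = 3.
  m = 0110 → c = 0000001, weight = 1.
  m = 1110 → c = 1010111, weight = 5.
  m = 0001 → c = 0100101, weight = 3.
  m = 1001 → c = 1110011, weight = 5.
  m = 0101 → c = 0100000, weight = 1.
  m = 1101 → c = 1110110, weight = 5.
  m = 0011 → c = 0100001, weight = 2.
  m = 1011 → c = 1110111, weight = 6.
  m = 0111 → c = 0100100, weight = 2.
  m = 1111 → c = 1110010, weight = 4.
Tally weights:
  weight 0: 1 codewords.
  weight 1: 3 codewords.
  weight 2: 3 codewords.
  weight 3: 2 codewords.
  weight 4: 3 codewords.
  weight 5: 3 codewords.
  weight 6: 1 codewords.
Minimum distance d = smallest w > 0 with A_w > 0 = 1.
Sanity: Σ A_w = 16 = 2^4 = 16 ✓.


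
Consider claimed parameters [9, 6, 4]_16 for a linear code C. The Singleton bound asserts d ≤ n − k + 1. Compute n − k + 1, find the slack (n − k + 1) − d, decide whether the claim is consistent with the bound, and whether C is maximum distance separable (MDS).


Singleton RHS = n − k + 1 = 4, slack = 0, bound satisfied, MDS.

Singleton bound: d ≤ n − k + 1.
Here n = 9, k = 6, so n − k + 1 = 4.
Given d = 4, check d ≤ 4: YES.
Slack = (n − k + 1) − d = 0.
The code is MDS (slack = 0).
Description: the claimed parameters are [9, 6, 4]_16; such a code would be MDS (meets Singleton bound).


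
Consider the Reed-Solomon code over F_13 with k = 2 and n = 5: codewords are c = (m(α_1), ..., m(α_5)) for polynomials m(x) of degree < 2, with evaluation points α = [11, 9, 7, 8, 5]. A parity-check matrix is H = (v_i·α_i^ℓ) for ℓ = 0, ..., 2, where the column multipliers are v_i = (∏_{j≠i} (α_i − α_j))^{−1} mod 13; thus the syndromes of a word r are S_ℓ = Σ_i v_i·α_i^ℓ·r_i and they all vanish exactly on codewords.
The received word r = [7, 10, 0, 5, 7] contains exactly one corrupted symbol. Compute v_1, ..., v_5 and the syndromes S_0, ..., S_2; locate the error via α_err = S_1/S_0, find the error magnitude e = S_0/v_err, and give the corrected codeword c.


S = (4, 7, 9), error at position 5, error magnitude e = 4, c = [7, 10, 0, 5, 3].

Step 1: column multipliers v_i = (∏_{j≠i}(α_i − α_j))^{−1} mod 13.
  i = 1 (α = 11): (11−9)(11−7)(11−8)(11−5) = 2·4·3·6 = 144 ≡ 1, so v_1 = 1^{−1} = 1 (mod 13).
  i = 2 (α = 9): (9−11)(9−7)(9−8)(9−5) = (−2)·2·1·4 = −16 ≡ 10, so v_2 = 10^{−1} = 4 (mod 13).
  i = 3 (α = 7): (7−11)(7−9)(7−8)(7−5) = (−4)·(−2)·(−1)·2 = −16 ≡ 10, so v_3 = 10^{−1} = 4 (mod 13).
  i = 4 (α = 8): (8−11)(8−9)(8−7)(8−5) = (−3)·(−1)·1·3 = 9 ≡ 9, so v_4 = 9^{−1} = 3 (mod 13).
  i = 5 (α = 5): (5−11)(5−9)(5−7)(5−8) = (−6)·(−4)·(−2)·(−3) = 144 ≡ 1, so v_5 = 1^{−1} = 1 (mod 13).
  v = [1, 4, 4, 3, 1].
Step 2: syndromes of r = [7, 10, 0, 5, 7] (all sums mod 13).
  S_0 = Σ v_i r_i = 1·7 + 4·10 + 4·0 + 3·5 + 1·7 = 69 ≡ 4.
  S_1 = Σ v_i α_i r_i = 1·11·7 + 4·9·10 + 4·7·0 + 3·8·5 + 1·5·7 = 592 ≡ 7.
  α_i^2 mod 13 = [4, 3, 10, 12, 12].
  S_2 = Σ v_i α_i^2 r_i = 1·4·7 + 4·3·10 + 4·10·0 + 3·12·5 + 1·12·7 = 412 ≡ 9.
  S = (4, 7, 9) ≠ 0, so r is not a codeword (an error is present).
Step 3: locate the error. For a single error e at position i, S_ℓ = v_i·e·α_i^ℓ, so α_err = S_1/S_0.
  S_0^{−1} = 4^{−1} = 10 (mod 13), so α_err = 7·10 = 70 ≡ 5 = α_5. Error position i = 5.
  Consistency check: S_2/S_1 = 9·2 = 18 ≡ 5 = α_err ✓ (single-error assumption holds).
Step 4: error magnitude e = S_0/v_5 = S_0·∏_{j≠5}(α_5 − α_j) = 4·1 = 4 ≡ 4 (mod 13).
Step 5: correct position 5: c_5 = r_5 − e = 7 − 4 ≡ 3 (mod 13). Hence c = [7, 10, 0, 5, 3].
  Check: interpolating c through the α_i gives m(x) = 4 + 5·x (degree < 2) with m(α_i) = c_i for every i, so c is indeed a codeword.


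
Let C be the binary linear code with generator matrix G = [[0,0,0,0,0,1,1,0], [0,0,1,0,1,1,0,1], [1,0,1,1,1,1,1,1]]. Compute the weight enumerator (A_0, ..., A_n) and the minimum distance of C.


Weight distribution: A_0 = 1, A_2 = 1, A_3 = 2, A_4 = 2, A_5 = 1, A_7 = 1. Minimum distance d = 2.

Enumerate all 2^3 = 8 messages m ∈ F_2^3.
For each, compute codeword c = mG in F_2^8, then tally its weight.
  m = 000 → c = 00000000, weight = 0.
  m = 100 → c = 00000110, weight = 2.
  m = 010 → c = 00101101, weight = 4.
  m = 110 → c = 00101011, weight = 4.
  m = 001 → c = 10111111, weight = 7.
  m = 101 → c = 10111001, weight = 5.
  m = 011 → c = 10010010, weight = 3.
  m = 111 → c = 10010100, weight = 3.
Tally weights:
  weight 0: 1 codewords.
  weight 2: 1 codewords.
  weight 3: 2 codewords.
  weight 4: 2 codewords.
  weight 5: 1 codewords.
  weight 7: 1 codewords.
Minimum distance d = smallest w > 0 with A_w > 0 = 2.
Sanity: Σ A_w = 8 = 2^3 = 8 ✓.


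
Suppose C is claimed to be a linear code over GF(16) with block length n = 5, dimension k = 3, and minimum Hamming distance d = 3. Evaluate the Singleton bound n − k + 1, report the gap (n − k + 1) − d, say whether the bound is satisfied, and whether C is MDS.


Singleton RHS = n − k + 1 = 3, slack = 0, bound satisfied, MDS.

Singleton bound: d ≤ n − k + 1.
Here n = 5, k = 3, so n − k + 1 = 3.
Given d = 3, check d ≤ 3: YES.
Slack = (n − k + 1) − d = 0.
The code is MDS (slack = 0).
Description: the claimed parameters are [5, 3, 3]_16; such a code would be MDS (meets Singleton bound).


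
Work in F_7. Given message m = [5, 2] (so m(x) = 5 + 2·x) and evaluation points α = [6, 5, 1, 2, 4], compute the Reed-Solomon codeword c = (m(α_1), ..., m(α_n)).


c = [3, 1, 0, 2, 6]

Message polynomial: m(x) = 5 + 2·x (mod 7).
For each evaluation point α_i, compute m(α_i) mod 7:
  α_1 = 6: Horner steps 2 → 3, so m(6) = 3.
  α_2 = 5: Horner steps 2 → 1, so m(5) = 1.
  α_3 = 1: Horner steps 2 → 0, so m(1) = 0.
  α_4 = 2: Horner steps 2 → 2, so m(2) = 2.
  α_5 = 4: Horner steps 2 → 6, so m(4) = 6.
Codeword c = [3, 1, 0, 2, 6] ∈ F_7^5.


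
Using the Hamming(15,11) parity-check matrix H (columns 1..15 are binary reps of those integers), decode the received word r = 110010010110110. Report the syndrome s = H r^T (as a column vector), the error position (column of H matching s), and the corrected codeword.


s = (1, 1, 0, 0)^T, error position = 12, corrected codeword c = 110010010111110

Compute s = H r^T mod 2 one row at a time:
  s_1 = 1 + 0 + 1 + 1 + 0 + 1 + 1 + 0 = 5 ≡ 1 (mod 2).
  s_2 = 0 + 1 + 0 + 0 + 0 + 1 + 1 + 0 = 3 ≡ 1 (mod 2).
  s_3 = 1 + 0 + 0 + 0 + 1 + 1 + 1 + 0 = 4 ≡ 0 (mod 2).
  s_4 = 1 + 0 + 1 + 0 + 0 + 1 + 1 + 0 = 4 ≡ 0 (mod 2).
s = (1, 1, 0, 0)^T — this equals column 12 of H (binary 1100), so error is at position 12.
Correct: flip bit 12 of r = 110010010110110 to get c = 110010010111110.


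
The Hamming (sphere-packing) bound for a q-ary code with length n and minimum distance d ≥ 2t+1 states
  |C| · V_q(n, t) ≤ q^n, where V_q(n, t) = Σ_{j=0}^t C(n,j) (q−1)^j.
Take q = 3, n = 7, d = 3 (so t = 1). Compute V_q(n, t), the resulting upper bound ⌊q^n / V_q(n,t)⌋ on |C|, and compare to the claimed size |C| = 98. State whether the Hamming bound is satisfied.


V_q(n, t) = 15, q^n = 2187, Hamming bound = 145, |C| = 98 ≤ bound (satisfied).

Step 1: Compute V_q(n, t) = Σ_{j=0}^1 C(n, j) (q−1)^j.
  j = 0: C(7,0)·(2)^0 = 1·1 = 1.
  j = 1: C(7,1)·(2)^1 = 7·2 = 14.
  V_q(n, t) = 1 + 14 = 15.
Step 2: q^n = 3^7 = 2187.
Step 3: Hamming bound ⌊q^n / V_q(n,t)⌋ = ⌊2187/15⌋ = 145.
Step 4: Compare |C| = 98 to 145: satisfied.
The claimed |C| lies below the Hamming bound.


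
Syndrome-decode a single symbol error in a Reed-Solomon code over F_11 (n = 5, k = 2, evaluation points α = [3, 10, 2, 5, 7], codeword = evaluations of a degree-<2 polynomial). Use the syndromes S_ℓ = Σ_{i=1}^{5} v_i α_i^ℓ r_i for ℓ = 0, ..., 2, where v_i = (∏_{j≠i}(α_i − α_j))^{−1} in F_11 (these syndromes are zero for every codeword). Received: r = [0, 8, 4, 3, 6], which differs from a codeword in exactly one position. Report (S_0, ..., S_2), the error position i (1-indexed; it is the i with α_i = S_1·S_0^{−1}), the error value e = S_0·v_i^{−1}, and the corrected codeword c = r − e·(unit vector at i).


S = (9, 2, 9), error at position 2, error magnitude e = 3, c = [0, 5, 4, 3, 6].

Step 1: column multipliers v_i = (∏_{j≠i}(α_i − α_j))^{−1} mod 11.
  i = 1 (α = 3): (3−10)(3−2)(3−5)(3−7) = (−7)·1·(−2)·(−4) = −56 ≡ 10, so v_1 = 10^{−1} = 10 (mod 11).
  i = 2 (α = 10): (10−3)(10−2)(10−5)(10−7) = 7·8·5·3 = 840 ≡ 4, so v_2 = 4^{−1} = 3 (mod 11).
  i = 3 (α = 2): (2−3)(2−10)(2−5)(2−7) = (−1)·(−8)·(−3)·(−5) = 120 ≡ 10, so v_3 = 10^{−1} = 10 (mod 11).
  i = 4 (α = 5): (5−3)(5−10)(5−2)(5−7) = 2·(−5)·3·(−2) = 60 ≡ 5, so v_4 = 5^{−1} = 9 (mod 11).
  i = 5 (α = 7): (7−3)(7−10)(7−2)(7−5) = 4·(−3)·5·2 = −120 ≡ 1, so v_5 = 1^{−1} = 1 (mod 11).
  v = [10, 3, 10, 9, 1].
Step 2: syndromes of r = [0, 8, 4, 3, 6] (all sums mod 11).
  S_0 = Σ v_i r_i = 10·0 + 3·8 + 10·4 + 9·3 + 1·6 = 97 ≡ 9.
  S_1 = Σ v_i α_i r_i = 10·3·0 + 3·10·8 + 10·2·4 + 9·5·3 + 1·7·6 = 497 ≡ 2.
  α_i^2 mod 11 = [9, 1, 4, 3, 5].
  S_2 = Σ v_i α_i^2 r_i = 10·9·0 + 3·1·8 + 10·4·4 + 9·3·3 + 1·5·6 = 295 ≡ 9.
  S = (9, 2, 9) ≠ 0, so r is not a codeword (an error is present).
Step 3: locate the error. For a single error e at position i, S_ℓ = v_i·e·α_i^ℓ, so α_err = S_1/S_0.
  S_0^{−1} = 9^{−1} = 5 (mod 11), so α_err = 2·5 = 10 ≡ 10 = α_2. Error position i = 2.
  Consistency check: S_2/S_1 = 9·6 = 54 ≡ 10 = α_err ✓ (single-error assumption holds).
Step 4: error magnitude e = S_0/v_2 = S_0·∏_{j≠2}(α_2 − α_j) = 9·4 = 36 ≡ 3 (mod 11).
Step 5: correct position 2: c_2 = r_2 − e = 8 − 3 ≡ 5 (mod 11). Hence c = [0, 5, 4, 3, 6].
  Check: interpolating c through the α_i gives m(x) = 1 + 7·x (degree < 2) with m(α_i) = c_i for every i, so c is indeed a codeword.


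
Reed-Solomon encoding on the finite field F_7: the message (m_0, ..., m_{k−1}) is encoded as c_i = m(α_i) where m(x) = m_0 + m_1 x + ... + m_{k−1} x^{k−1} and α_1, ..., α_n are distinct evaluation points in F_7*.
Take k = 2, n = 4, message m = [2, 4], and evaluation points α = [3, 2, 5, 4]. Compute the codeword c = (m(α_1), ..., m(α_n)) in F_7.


c = [0, 3, 1, 4]

Message polynomial: m(x) = 2 + 4·x (mod 7).
For each evaluation point α_i, compute m(α_i) mod 7:
  α_1 = 3: Horner steps 4 → 0, so m(3) = 0.
  α_2 = 2: Horner steps 4 → 3, so m(2) = 3.
  α_3 = 5: Horner steps 4 → 1, so m(5) = 1.
  α_4 = 4: Horner steps 4 → 4, so m(4) = 4.
Codeword c = [0, 3, 1, 4] ∈ F_7^4.


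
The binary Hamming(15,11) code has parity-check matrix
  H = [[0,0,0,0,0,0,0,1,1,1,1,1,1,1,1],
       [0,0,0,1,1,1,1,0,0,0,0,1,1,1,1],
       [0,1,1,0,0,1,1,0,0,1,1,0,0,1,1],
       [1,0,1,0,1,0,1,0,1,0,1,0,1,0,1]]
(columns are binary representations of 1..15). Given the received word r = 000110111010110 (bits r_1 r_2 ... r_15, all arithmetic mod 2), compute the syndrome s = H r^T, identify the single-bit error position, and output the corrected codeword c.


s = (1, 1, 1, 1)^T, error position = 15, corrected codeword c = 000110111010111

Compute s = H r^T mod 2 one row at a time:
  s_1 = 1 + 1 + 0 + 1 + 0 + 1 + 1 + 0 = 5 ≡ 1 (mod 2).
  s_2 = 1 + 1 + 0 + 1 + 0 + 1 + 1 + 0 = 5 ≡ 1 (mod 2).
  s_3 = 0 + 0 + 0 + 1 + 0 + 1 + 1 + 0 = 3 ≡ 1 (mod 2).
  s_4 = 0 + 0 + 1 + 1 + 1 + 1 + 1 + 0 = 5 ≡ 1 (mod 2).
s = (1, 1, 1, 1)^T — this equals column 15 of H (binary 1111), so error is at position 15.
Correct: flip bit 15 of r = 000110111010110 to get c = 000110111010111.


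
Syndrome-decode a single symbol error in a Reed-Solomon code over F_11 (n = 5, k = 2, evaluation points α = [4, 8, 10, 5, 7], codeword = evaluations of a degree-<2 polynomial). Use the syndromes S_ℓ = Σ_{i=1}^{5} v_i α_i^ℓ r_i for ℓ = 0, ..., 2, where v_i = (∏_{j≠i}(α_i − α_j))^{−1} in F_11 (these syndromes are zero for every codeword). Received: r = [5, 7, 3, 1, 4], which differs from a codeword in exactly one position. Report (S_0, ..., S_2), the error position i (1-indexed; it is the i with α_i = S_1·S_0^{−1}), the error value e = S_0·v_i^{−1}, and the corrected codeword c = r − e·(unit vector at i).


S = (2, 5, 7), error at position 2, error magnitude e = 7, c = [5, 0, 3, 1, 4].

Step 1: column multipliers v_i = (∏_{j≠i}(α_i − α_j))^{−1} mod 11.
  i = 1 (α = 4): (4−8)(4−10)(4−5)(4−7) = (−4)·(−6)·(−1)·(−3) = 72 ≡ 6, so v_1 = 6^{−1} = 2 (mod 11).
  i = 2 (α = 8): (8−4)(8−10)(8−5)(8−7) = 4·(−2)·3·1 = −24 ≡ 9, so v_2 = 9^{−1} = 5 (mod 11).
  i = 3 (α = 10): (10−4)(10−8)(10−5)(10−7) = 6·2·5·3 = 180 ≡ 4, so v_3 = 4^{−1} = 3 (mod 11).
  i = 4 (α = 5): (5−4)(5−8)(5−10)(5−7) = 1·(−3)·(−5)·(−2) = −30 ≡ 3, so v_4 = 3^{−1} = 4 (mod 11).
  i = 5 (α = 7): (7−4)(7−8)(7−10)(7−5) = 3·(−1)·(−3)·2 = 18 ≡ 7, so v_5 = 7^{−1} = 8 (mod 11).
  v = [2, 5, 3, 4, 8].
Step 2: syndromes of r = [5, 7, 3, 1, 4] (all sums mod 11).
  S_0 = Σ v_i r_i = 2·5 + 5·7 + 3·3 + 4·1 + 8·4 = 90 ≡ 2.
  S_1 = Σ v_i α_i r_i = 2·4·5 + 5·8·7 + 3·10·3 + 4·5·1 + 8·7·4 = 654 ≡ 5.
  α_i^2 mod 11 = [5, 9, 1, 3, 5].
  S_2 = Σ v_i α_i^2 r_i = 2·5·5 + 5·9·7 + 3·1·3 + 4·3·1 + 8·5·4 = 546 ≡ 7.
  S = (2, 5, 7) ≠ 0, so r is not a codeword (an error is present).
Step 3: locate the error. For a single error e at position i, S_ℓ = v_i·e·α_i^ℓ, so α_err = S_1/S_0.
  S_0^{−1} = 2^{−1} = 6 (mod 11), so α_err = 5·6 = 30 ≡ 8 = α_2. Error position i = 2.
  Consistency check: S_2/S_1 = 7·9 = 63 ≡ 8 = α_err ✓ (single-error assumption holds).
Step 4: error magnitude e = S_0/v_2 = S_0·∏_{j≠2}(α_2 − α_j) = 2·9 = 18 ≡ 7 (mod 11).
Step 5: correct position 2: c_2 = r_2 − e = 7 − 7 ≡ 0 (mod 11). Hence c = [5, 0, 3, 1, 4].
  Check: interpolating c through the α_i gives m(x) = 10 + 7·x (degree < 2) with m(α_i) = c_i for every i, so c is indeed a codeword.


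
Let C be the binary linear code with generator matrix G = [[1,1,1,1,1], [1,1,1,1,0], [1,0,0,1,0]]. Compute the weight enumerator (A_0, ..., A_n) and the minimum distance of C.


Weight distribution: A_0 = 1, A_1 = 1, A_2 = 2, A_3 = 2, A_4 = 1, A_5 = 1. Minimum distance d = 1.

Enumerate all 2^3 = 8 messages m ∈ F_2^3.
For each, compute codeword c = mG in F_2^5, then tally its weight.
  m = 000 → c = 00000, weight = 0.
  m = 100 → c = 11111, weight = 5.
  m = 010 → c = 11110, weight = 4.
  m = 110 → c = 00001, weight = 1.
  m = 001 → c = 10010, weight = 2.
  m = 101 → c = 01101, weight = 3.
  m = 011 → c = 01100, weight = 2.
  m = 111 → c = 10011, weight = 3.
Tally weights:
  weight 0: 1 codewords.
  weight 1: 1 codewords.
  weight 2: 2 codewords.
  weight 3: 2 codewords.
  weight 4: 1 codewords.
  weight 5: 1 codewords.
Minimum distance d = smallest w > 0 with A_w > 0 = 1.
Sanity: Σ A_w = 8 = 2^3 = 8 ✓.


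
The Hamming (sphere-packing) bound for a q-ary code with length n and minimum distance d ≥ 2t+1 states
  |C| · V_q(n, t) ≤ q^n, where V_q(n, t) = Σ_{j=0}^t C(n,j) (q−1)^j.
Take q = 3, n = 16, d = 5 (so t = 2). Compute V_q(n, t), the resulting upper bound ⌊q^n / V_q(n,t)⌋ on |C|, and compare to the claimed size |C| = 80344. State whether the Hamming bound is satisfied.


V_q(n, t) = 513, q^n = 43046721, Hamming bound = 83911, |C| = 80344 ≤ bound (satisfied).

Step 1: Compute V_q(n, t) = Σ_{j=0}^2 C(n, j) (q−1)^j.
  j = 0: C(16,0)·(2)^0 = 1·1 = 1.
  j = 1: C(16,1)·(2)^1 = 16·2 = 32.
  j = 2: C(16,2)·(2)^2 = 120·4 = 480.
  V_q(n, t) = 1 + 32 + 480 = 513.
Step 2: q^n = 3^16 = 43046721.
Step 3: Hamming bound ⌊q^n / V_q(n,t)⌋ = ⌊43046721/513⌋ = 83911.
Step 4: Compare |C| = 80344 to 83911: satisfied.
The claimed |C| lies below the Hamming bound.


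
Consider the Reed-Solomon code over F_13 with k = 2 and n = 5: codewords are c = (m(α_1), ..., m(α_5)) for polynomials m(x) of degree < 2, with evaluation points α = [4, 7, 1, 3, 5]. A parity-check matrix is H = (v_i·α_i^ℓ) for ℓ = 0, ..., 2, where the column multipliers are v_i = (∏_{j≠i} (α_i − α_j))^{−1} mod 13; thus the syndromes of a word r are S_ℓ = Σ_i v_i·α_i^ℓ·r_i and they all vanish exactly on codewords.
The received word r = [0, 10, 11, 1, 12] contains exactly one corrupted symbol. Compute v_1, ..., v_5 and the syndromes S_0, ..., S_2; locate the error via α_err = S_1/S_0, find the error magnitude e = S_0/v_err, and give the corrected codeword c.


S = (8, 8, 8), error at position 3, error magnitude e = 8, c = [0, 10, 3, 1, 12].

Step 1: column multipliers v_i = (∏_{j≠i}(α_i − α_j))^{−1} mod 13.
  i = 1 (α = 4): (4−7)(4−1)(4−3)(4−5) = (−3)·3·1·(−1) = 9 ≡ 9, so v_1 = 9^{−1} = 3 (mod 13).
  i = 2 (α = 7): (7−4)(7−1)(7−3)(7−5) = 3·6·4·2 = 144 ≡ 1, so v_2 = 1^{−1} = 1 (mod 13).
  i = 3 (α = 1): (1−4)(1−7)(1−3)(1−5) = (−3)·(−6)·(−2)·(−4) = 144 ≡ 1, so v_3 = 1^{−1} = 1 (mod 13).
  i = 4 (α = 3): (3−4)(3−7)(3−1)(3−5) = (−1)·(−4)·2·(−2) = −16 ≡ 10, so v_4 = 10^{−1} = 4 (mod 13).
  i = 5 (α = 5): (5−4)(5−7)(5−1)(5−3) = 1·(−2)·4·2 = −16 ≡ 10, so v_5 = 10^{−1} = 4 (mod 13).
  v = [3, 1, 1, 4, 4].
Step 2: syndromes of r = [0, 10, 11, 1, 12] (all sums mod 13).
  S_0 = Σ v_i r_i = 3·0 + 1·10 + 1·11 + 4·1 + 4·12 = 73 ≡ 8.
  S_1 = Σ v_i α_i r_i = 3·4·0 + 1·7·10 + 1·1·11 + 4·3·1 + 4·5·12 = 333 ≡ 8.
  α_i^2 mod 13 = [3, 10, 1, 9, 12].
  S_2 = Σ v_i α_i^2 r_i = 3·3·0 + 1·10·10 + 1·1·11 + 4·9·1 + 4·12·12 = 723 ≡ 8.
  S = (8, 8, 8) ≠ 0, so r is not a codeword (an error is present).
Step 3: locate the error. For a single error e at position i, S_ℓ = v_i·e·α_i^ℓ, so α_err = S_1/S_0.
  S_0^{−1} = 8^{−1} = 5 (mod 13), so α_err = 8·5 = 40 ≡ 1 = α_3. Error position i = 3.
  Consistency check: S_2/S_1 = 8·5 = 40 ≡ 1 = α_err ✓ (single-error assumption holds).
Step 4: error magnitude e = S_0/v_3 = S_0·∏_{j≠3}(α_3 − α_j) = 8·1 = 8 ≡ 8 (mod 13).
Step 5: correct position 3: c_3 = r_3 − e = 11 − 8 ≡ 3 (mod 13). Hence c = [0, 10, 3, 1, 12].
  Check: interpolating c through the α_i gives m(x) = 4 + 12·x (degree < 2) with m(α_i) = c_i for every i, so c is indeed a codeword.


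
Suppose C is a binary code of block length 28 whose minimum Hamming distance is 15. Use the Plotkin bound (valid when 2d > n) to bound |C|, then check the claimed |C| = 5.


Plotkin bound M ≤ 14; given |C| = 5 ≤ bound (satisfied).

Check applicability: 2d = 30, n = 28.
2d − n = 2 > 0, so Plotkin applies.
Compute d/(2d−n) = 15/2 ≈ 7.5000.
⌊d/(2d−n)⌋ = 7.
Plotkin bound: M ≤ 2·7 = 14.
Given |C| = 5, check: satisfied.
This |C| is below the Plotkin bound.


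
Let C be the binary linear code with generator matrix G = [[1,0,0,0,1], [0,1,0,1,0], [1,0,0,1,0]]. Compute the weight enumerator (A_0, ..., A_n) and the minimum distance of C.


Weight distribution: A_0 = 1, A_2 = 6, A_4 = 1. Minimum distance d = 2.

Enumerate all 2^3 = 8 messages m ∈ F_2^3.
For each, compute codeword c = mG in F_2^5, then tally its weight.
  m = 000 → c = 00000, weight = 0.
  m = 100 → c = 10001, weight = 2.
  m = 010 → c = 01010, weight = 2.
  m = 110 → c = 11011, weight = 4.
  m = 001 → c = 10010, weight = 2.
  m = 101 → c = 00011, weight = 2.
  m = 011 → c = 11000, weight = 2.
  m = 111 → c = 01001, weight = 2.
Tally weights:
  weight 0: 1 codewords.
  weight 2: 6 codewords.
  weight 4: 1 codewords.
Minimum distance d = smallest w > 0 with A_w > 0 = 2.
Sanity: Σ A_w = 8 = 2^3 = 8 ✓.


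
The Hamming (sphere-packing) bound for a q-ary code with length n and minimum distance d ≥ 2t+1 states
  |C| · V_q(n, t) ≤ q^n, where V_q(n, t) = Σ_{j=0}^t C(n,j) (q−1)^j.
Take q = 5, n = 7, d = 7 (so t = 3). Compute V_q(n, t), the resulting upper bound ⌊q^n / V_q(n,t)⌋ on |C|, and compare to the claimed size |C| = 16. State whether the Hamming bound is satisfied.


V_q(n, t) = 2605, q^n = 78125, Hamming bound = 29, |C| = 16 ≤ bound (satisfied).

Step 1: Compute V_q(n, t) = Σ_{j=0}^3 C(n, j) (q−1)^j.
  j = 0: C(7,0)·(4)^0 = 1·1 = 1.
  j = 1: C(7,1)·(4)^1 = 7·4 = 28.
  j = 2: C(7,2)·(4)^2 = 21·16 = 336.
  j = 3: C(7,3)·(4)^3 = 35·64 = 2240.
  V_q(n, t) = 1 + 28 + 336 + 2240 = 2605.
Step 2: q^n = 5^7 = 78125.
Step 3: Hamming bound ⌊q^n / V_q(n,t)⌋ = ⌊78125/2605⌋ = 29.
Step 4: Compare |C| = 16 to 29: satisfied.
The claimed |C| lies below the Hamming bound.


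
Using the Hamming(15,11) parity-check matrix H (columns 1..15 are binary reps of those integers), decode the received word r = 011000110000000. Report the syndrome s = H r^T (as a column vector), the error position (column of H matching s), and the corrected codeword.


s = (1, 1, 1, 0)^T, error position = 14, corrected codeword c = 011000110000010

Compute s = H r^T mod 2 one row at a time:
  s_1 = 1 + 0 + 0 + 0 + 0 + 0 + 0 + 0 = 1 ≡ 1 (mod 2).
  s_2 = 0 + 0 + 0 + 1 + 0 + 0 + 0 + 0 = 1 ≡ 1 (mod 2).
  s_3 = 1 + 1 + 0 + 1 + 0 + 0 + 0 + 0 = 3 ≡ 1 (mod 2).
  s_4 = 0 + 1 + 0 + 1 + 0 + 0 + 0 + 0 = 2 ≡ 0 (mod 2).
s = (1, 1, 1, 0)^T — this equals column 14 of H (binary 1110), so error is at position 14.
Correct: flip bit 14 of r = 011000110000000 to get c = 011000110000010.


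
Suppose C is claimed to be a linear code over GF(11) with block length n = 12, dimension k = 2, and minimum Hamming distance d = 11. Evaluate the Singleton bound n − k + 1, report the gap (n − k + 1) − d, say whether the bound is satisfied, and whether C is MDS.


Singleton RHS = n − k + 1 = 11, slack = 0, bound satisfied, MDS.

Singleton bound: d ≤ n − k + 1.
Here n = 12, k = 2, so n − k + 1 = 11.
Given d = 11, check d ≤ 11: YES.
Slack = (n − k + 1) − d = 0.
The code is MDS (slack = 0).
Description: the claimed parameters are [12, 2, 11]_11; such a code would be MDS (meets Singleton bound).


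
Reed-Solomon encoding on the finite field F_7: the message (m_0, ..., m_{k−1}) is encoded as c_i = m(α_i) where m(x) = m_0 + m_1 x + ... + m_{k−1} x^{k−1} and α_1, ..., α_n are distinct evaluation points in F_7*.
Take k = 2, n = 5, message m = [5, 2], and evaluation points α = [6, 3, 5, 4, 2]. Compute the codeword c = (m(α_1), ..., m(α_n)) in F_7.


c = [3, 4, 1, 6, 2]

Message polynomial: m(x) = 5 + 2·x (mod 7).
For each evaluation point α_i, compute m(α_i) mod 7:
  α_1 = 6: Horner steps 2 → 3, so m(6) = 3.
  α_2 = 3: Horner steps 2 → 4, so m(3) = 4.
  α_3 = 5: Horner steps 2 → 1, so m(5) = 1.
  α_4 = 4: Horner steps 2 → 6, so m(4) = 6.
  α_5 = 2: Horner steps 2 → 2, so m(2) = 2.
Codeword c = [3, 4, 1, 6, 2] ∈ F_7^5.


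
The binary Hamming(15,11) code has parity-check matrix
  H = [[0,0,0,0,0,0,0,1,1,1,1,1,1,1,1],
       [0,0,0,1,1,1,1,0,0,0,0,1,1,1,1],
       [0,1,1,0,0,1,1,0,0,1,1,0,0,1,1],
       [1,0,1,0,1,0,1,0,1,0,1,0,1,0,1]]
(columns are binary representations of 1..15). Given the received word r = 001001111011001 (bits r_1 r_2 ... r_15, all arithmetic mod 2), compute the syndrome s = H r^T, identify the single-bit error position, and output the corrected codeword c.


s = (1, 0, 1, 1)^T, error position = 11, corrected codeword c = 001001111001001

Compute s = H r^T mod 2 one row at a time:
  s_1 = 1 + 1 + 0 + 1 + 1 + 0 + 0 + 1 = 5 ≡ 1 (mod 2).
  s_2 = 0 + 0 + 1 + 1 + 1 + 0 + 0 + 1 = 4 ≡ 0 (mod 2).
  s_3 = 0 + 1 + 1 + 1 + 0 + 1 + 0 + 1 = 5 ≡ 1 (mod 2).
  s_4 = 0 + 1 + 0 + 1 + 1 + 1 + 0 + 1 = 5 ≡ 1 (mod 2).
s = (1, 0, 1, 1)^T — this equals column 11 of H (binary 1011), so error is at position 11.
Correct: flip bit 11 of r = 001001111011001 to get c = 001001111001001.


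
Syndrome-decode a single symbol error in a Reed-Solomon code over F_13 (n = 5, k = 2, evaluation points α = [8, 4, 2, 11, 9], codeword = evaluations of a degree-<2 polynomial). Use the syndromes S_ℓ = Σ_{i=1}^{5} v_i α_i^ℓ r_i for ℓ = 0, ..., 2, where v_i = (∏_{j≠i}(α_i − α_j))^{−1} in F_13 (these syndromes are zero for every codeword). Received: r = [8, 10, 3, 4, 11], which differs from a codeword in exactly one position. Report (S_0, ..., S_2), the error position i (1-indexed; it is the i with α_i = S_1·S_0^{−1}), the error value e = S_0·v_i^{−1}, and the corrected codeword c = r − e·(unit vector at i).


S = (11, 5, 7), error at position 2, error magnitude e = 1, c = [8, 9, 3, 4, 11].

Step 1: column multipliers v_i = (∏_{j≠i}(α_i − α_j))^{−1} mod 13.
  i = 1 (α = 8): (8−4)(8−2)(8−11)(8−9) = 4·6·(−3)·(−1) = 72 ≡ 7, so v_1 = 7^{−1} = 2 (mod 13).
  i = 2 (α = 4): (4−8)(4−2)(4−11)(4−9) = (−4)·2·(−7)·(−5) = −280 ≡ 6, so v_2 = 6^{−1} = 11 (mod 13).
  i = 3 (α = 2): (2−8)(2−4)(2−11)(2−9) = (−6)·(−2)·(−9)·(−7) = 756 ≡ 2, so v_3 = 2^{−1} = 7 (mod 13).
  i = 4 (α = 11): (11−8)(11−4)(11−2)(11−9) = 3·7·9·2 = 378 ≡ 1, so v_4 = 1^{−1} = 1 (mod 13).
  i = 5 (α = 9): (9−8)(9−4)(9−2)(9−11) = 1·5·7·(−2) = −70 ≡ 8, so v_5 = 8^{−1} = 5 (mod 13).
  v = [2, 11, 7, 1, 5].
Step 2: syndromes of r = [8, 10, 3, 4, 11] (all sums mod 13).
  S_0 = Σ v_i r_i = 2·8 + 11·10 + 7·3 + 1·4 + 5·11 = 206 ≡ 11.
  S_1 = Σ v_i α_i r_i = 2·8·8 + 11·4·10 + 7·2·3 + 1·11·4 + 5·9·11 = 1149 ≡ 5.
  α_i^2 mod 13 = [12, 3, 4, 4, 3].
  S_2 = Σ v_i α_i^2 r_i = 2·12·8 + 11·3·10 + 7·4·3 + 1·4·4 + 5·3·11 = 787 ≡ 7.
  S = (11, 5, 7) ≠ 0, so r is not a codeword (an error is present).
Step 3: locate the error. For a single error e at position i, S_ℓ = v_i·e·α_i^ℓ, so α_err = S_1/S_0.
  S_0^{−1} = 11^{−1} = 6 (mod 13), so α_err = 5·6 = 30 ≡ 4 = α_2. Error position i = 2.
  Consistency check: S_2/S_1 = 7·8 = 56 ≡ 4 = α_err ✓ (single-error assumption holds).
Step 4: error magnitude e = S_0/v_2 = S_0·∏_{j≠2}(α_2 − α_j) = 11·6 = 66 ≡ 1 (mod 13).
Step 5: correct position 2: c_2 = r_2 − e = 10 − 1 ≡ 9 (mod 13). Hence c = [8, 9, 3, 4, 11].
  Check: interpolating c through the α_i gives m(x) = 10 + 3·x (degree < 2) with m(α_i) = c_i for every i, so c is indeed a codeword.


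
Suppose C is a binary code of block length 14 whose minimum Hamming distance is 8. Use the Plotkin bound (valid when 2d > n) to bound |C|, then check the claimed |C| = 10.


Plotkin bound M ≤ 8; given |C| = 10 > bound (violated).

Check applicability: 2d = 16, n = 14.
2d − n = 2 > 0, so Plotkin applies.
Compute d/(2d−n) = 8/2 ≈ 4.0000.
⌊d/(2d−n)⌋ = 4.
Plotkin bound: M ≤ 2·4 = 8.
Given |C| = 10, check: VIOLATED.
This |C| is above the Plotkin bound, so no binary code with n = 14, d = 8 and 10 codewords exists.


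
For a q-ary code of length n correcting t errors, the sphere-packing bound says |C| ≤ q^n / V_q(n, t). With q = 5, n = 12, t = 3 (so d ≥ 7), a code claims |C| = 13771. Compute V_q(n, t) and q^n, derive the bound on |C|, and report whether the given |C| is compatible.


V_q(n, t) = 15185, q^n = 244140625, Hamming bound = 16077, |C| = 13771 ≤ bound (satisfied).

Step 1: Compute V_q(n, t) = Σ_{j=0}^3 C(n, j) (q−1)^j.
  j = 0: C(12,0)·(4)^0 = 1·1 = 1.
  j = 1: C(12,1)·(4)^1 = 12·4 = 48.
  j = 2: C(12,2)·(4)^2 = 66·16 = 1056.
  j = 3: C(12,3)·(4)^3 = 220·64 = 14080.
  V_q(n, t) = 1 + 48 + 1056 + 14080 = 15185.
Step 2: q^n = 5^12 = 244140625.
Step 3: Hamming bound ⌊q^n / V_q(n,t)⌋ = ⌊244140625/15185⌋ = 16077.
Step 4: Compare |C| = 13771 to 16077: satisfied.
The claimed |C| lies below the Hamming bound.


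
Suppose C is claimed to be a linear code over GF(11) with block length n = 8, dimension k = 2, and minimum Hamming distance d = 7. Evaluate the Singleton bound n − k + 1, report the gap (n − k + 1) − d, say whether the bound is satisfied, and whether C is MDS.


Singleton RHS = n − k + 1 = 7, slack = 0, bound satisfied, MDS.

Singleton bound: d ≤ n − k + 1.
Here n = 8, k = 2, so n − k + 1 = 7.
Given d = 7, check d ≤ 7: YES.
Slack = (n − k + 1) − d = 0.
The code is MDS (slack = 0).
Description: the claimed parameters are [8, 2, 7]_11; such a code would be MDS (meets Singleton bound).


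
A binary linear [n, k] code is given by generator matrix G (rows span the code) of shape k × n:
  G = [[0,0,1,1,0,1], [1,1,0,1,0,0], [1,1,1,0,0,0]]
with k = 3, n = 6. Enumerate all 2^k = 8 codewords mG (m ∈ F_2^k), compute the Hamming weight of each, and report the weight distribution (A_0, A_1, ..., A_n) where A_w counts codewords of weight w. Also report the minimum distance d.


Weight distribution: A_0 = 1, A_1 = 1, A_2 = 1, A_3 = 3, A_4 = 2. Minimum distance d = 1.

Enumerate all 2^3 = 8 messages m ∈ F_2^3.
For each, compute codeword c = mG in F_2^6, then tally its weight.
  m = 000 → c = 000000, weight = 0.
  m = 100 → c = 001101, weight = 3.
  m = 010 → c = 110100, weight = 3.
  m = 110 → c = 111001, weight = 4.
  m = 001 → c = 111000, weight = 3.
  m = 101 → c = 110101, weight = 4.
  m = 011 → c = 001100, weight = 2.
  m = 111 → c = 000001, weight = 1.
Tally weights:
  weight 0: 1 codewords.
  weight 1: 1 codewords.
  weight 2: 1 codewords.
  weight 3: 3 codewords.
  weight 4: 2 codewords.
Minimum distance d = smallest w > 0 with A_w > 0 = 1.
Sanity: Σ A_w = 8 = 2^3 = 8 ✓.


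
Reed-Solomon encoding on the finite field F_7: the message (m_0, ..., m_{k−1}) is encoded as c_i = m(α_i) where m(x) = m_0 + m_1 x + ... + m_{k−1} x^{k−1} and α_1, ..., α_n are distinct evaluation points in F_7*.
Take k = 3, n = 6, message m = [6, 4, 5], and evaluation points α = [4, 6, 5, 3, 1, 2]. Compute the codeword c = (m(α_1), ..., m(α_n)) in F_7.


c = [4, 0, 4, 0, 1, 6]

Message polynomial: m(x) = 6 + 4·x + 5·x^2 (mod 7).
For each evaluation point α_i, compute m(α_i) mod 7:
  α_1 = 4: Horner steps 5 → 3 → 4, so m(4) = 4.
  α_2 = 6: Horner steps 5 → 6 → 0, so m(6) = 0.
  α_3 = 5: Horner steps 5 → 1 → 4, so m(5) = 4.
  α_4 = 3: Horner steps 5 → 5 → 0, so m(3) = 0.
  α_5 = 1: Horner steps 5 → 2 → 1, so m(1) = 1.
  α_6 = 2: Horner steps 5 → 0 → 6, so m(2) = 6.
Codeword c = [4, 0, 4, 0, 1, 6] ∈ F_7^6.
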